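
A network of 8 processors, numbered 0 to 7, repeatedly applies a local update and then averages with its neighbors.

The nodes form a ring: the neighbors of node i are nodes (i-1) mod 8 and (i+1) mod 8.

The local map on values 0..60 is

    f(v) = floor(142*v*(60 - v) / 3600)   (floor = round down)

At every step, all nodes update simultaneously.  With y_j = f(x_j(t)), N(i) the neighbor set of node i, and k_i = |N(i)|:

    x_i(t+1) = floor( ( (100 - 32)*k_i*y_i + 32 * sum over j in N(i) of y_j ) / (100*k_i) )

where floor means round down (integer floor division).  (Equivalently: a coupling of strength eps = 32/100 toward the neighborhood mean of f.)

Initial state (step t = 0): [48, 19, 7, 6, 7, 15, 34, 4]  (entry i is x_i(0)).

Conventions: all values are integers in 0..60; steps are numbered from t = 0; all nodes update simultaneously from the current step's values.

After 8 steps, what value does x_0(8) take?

Simulating step by step:
t=0: [48, 19, 7, 6, 7, 15, 34, 4]
t=1: [21, 26, 16, 12, 15, 25, 28, 14]
t=2: [31, 32, 27, 23, 26, 32, 33, 27]
t=3: [35, 35, 34, 33, 34, 34, 35, 35]
t=4: [34, 34, 34, 34, 34, 34, 34, 34]
t=5: [34, 34, 34, 34, 34, 34, 34, 34]
t=6: [34, 34, 34, 34, 34, 34, 34, 34]
t=7: [34, 34, 34, 34, 34, 34, 34, 34]
t=8: [34, 34, 34, 34, 34, 34, 34, 34]

Answer: x_0(8) = 34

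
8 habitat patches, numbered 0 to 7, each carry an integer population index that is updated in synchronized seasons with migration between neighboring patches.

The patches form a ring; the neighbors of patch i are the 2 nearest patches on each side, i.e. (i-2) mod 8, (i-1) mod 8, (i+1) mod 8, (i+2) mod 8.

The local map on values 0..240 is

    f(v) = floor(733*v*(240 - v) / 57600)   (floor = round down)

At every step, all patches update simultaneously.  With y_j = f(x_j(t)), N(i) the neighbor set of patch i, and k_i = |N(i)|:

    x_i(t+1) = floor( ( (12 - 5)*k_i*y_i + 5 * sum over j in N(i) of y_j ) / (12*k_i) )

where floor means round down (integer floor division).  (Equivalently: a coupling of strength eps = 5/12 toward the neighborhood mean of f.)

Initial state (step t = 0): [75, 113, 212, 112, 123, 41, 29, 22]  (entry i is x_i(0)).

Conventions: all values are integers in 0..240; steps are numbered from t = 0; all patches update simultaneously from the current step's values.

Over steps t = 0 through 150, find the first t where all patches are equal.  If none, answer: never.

Answer: 7
Key observation: Synchronization is absorbing here: once all patches are equal they stay equal, and step 7 is the first all-equal step.

Derivation:
t=0: [75, 113, 212, 112, 123, 41, 29, 22]  (not all equal)
t=1: [132, 155, 117, 162, 152, 112, 97, 89]  (not all equal)
t=2: [178, 169, 177, 166, 172, 176, 176, 173]  (not all equal)
t=3: [142, 149, 144, 151, 147, 145, 143, 145]  (not all equal)
t=4: [175, 173, 174, 172, 173, 174, 175, 175]  (not all equal)
t=5: [144, 146, 146, 147, 146, 145, 144, 144]  (not all equal)
t=6: [174, 174, 174, 173, 174, 174, 174, 174]  (not all equal)
t=7: [146, 146, 146, 146, 146, 146, 146, 146]  (all equal)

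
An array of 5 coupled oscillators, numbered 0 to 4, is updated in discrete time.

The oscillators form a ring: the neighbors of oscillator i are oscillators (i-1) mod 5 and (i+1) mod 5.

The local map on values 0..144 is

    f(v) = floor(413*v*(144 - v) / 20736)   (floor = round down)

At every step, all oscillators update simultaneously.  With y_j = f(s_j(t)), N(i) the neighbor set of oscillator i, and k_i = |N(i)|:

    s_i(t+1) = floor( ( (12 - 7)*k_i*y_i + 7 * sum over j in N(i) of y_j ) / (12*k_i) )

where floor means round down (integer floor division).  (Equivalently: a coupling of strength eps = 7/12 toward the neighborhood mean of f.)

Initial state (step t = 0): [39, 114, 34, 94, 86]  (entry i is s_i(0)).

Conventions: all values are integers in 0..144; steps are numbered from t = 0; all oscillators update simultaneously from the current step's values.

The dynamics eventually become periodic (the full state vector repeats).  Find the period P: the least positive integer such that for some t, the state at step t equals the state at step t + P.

Simulating step by step:
t=0: [39, 114, 34, 94, 86]
t=1: [82, 73, 77, 89, 92]
t=2: [99, 102, 100, 97, 97]
t=3: [87, 86, 87, 89, 89]
t=4: [98, 98, 98, 97, 97]
t=5: [89, 89, 89, 89, 89]
t=6: [97, 97, 97, 97, 97]
t=7: [90, 90, 90, 90, 90]
t=8: [96, 96, 96, 96, 96]
t=9: [91, 91, 91, 91, 91]
t=10: [96, 96, 96, 96, 96]

Answer: 2
Key observation: The state at step 8, [96, 96, 96, 96, 96], reappears at step 10 — and no state repeats earlier — so the cycle the system enters has period 2.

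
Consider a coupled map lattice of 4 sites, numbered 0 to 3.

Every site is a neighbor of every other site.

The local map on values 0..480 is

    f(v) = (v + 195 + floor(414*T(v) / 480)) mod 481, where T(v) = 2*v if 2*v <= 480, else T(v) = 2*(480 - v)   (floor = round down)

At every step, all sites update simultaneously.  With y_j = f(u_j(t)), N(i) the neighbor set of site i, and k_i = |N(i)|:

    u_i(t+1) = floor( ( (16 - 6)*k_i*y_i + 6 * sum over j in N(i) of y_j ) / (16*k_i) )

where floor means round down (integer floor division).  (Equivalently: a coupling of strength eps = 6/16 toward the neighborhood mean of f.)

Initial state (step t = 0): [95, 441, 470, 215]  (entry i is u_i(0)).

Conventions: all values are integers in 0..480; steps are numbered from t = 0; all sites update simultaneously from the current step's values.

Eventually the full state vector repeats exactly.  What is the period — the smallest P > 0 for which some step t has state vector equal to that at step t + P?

Simulating step by step:
t=0: [95, 441, 470, 215]
t=1: [373, 257, 247, 296]
t=2: [299, 341, 345, 327]
t=3: [314, 298, 297, 303]
t=4: [317, 323, 323, 321]
t=5: [310, 307, 307, 308]
t=6: [317, 318, 318, 318]
t=7: [311, 311, 311, 311]
t=8: [316, 316, 316, 316]
t=9: [312, 312, 312, 312]
t=10: [315, 315, 315, 315]
t=11: [313, 313, 313, 313]
t=12: [315, 315, 315, 315]

Answer: 2
Key observation: The state at step 10, [315, 315, 315, 315], reappears at step 12 — and no state repeats earlier — so the cycle the system enters has period 2.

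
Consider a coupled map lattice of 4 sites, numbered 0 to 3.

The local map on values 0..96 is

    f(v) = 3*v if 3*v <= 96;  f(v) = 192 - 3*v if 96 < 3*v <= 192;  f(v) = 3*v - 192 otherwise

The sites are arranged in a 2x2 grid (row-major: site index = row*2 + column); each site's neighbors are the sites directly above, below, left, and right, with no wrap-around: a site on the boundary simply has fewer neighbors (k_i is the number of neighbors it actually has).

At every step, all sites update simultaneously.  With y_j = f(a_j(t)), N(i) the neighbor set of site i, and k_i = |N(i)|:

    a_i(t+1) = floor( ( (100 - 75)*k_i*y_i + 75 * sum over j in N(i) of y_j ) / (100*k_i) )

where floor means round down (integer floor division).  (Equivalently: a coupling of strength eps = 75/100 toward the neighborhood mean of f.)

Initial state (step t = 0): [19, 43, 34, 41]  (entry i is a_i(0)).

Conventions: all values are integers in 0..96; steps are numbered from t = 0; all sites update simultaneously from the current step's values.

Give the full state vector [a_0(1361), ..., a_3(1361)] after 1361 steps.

Simulating step by step:
t=0: [19, 43, 34, 41]
t=1: [71, 63, 69, 74]
t=2: [12, 19, 22, 14]
t=3: [55, 43, 45, 56]
t=4: [51, 34, 33, 51]
t=5: [78, 51, 52, 78]
t=6: [38, 41, 40, 38]
t=7: [72, 75, 76, 72]
t=8: [31, 26, 27, 31]
t=9: [82, 89, 90, 82]
t=10: [70, 59, 60, 70]
t=11: [14, 17, 16, 14]
t=12: [47, 44, 43, 47]
t=13: [58, 53, 54, 58]
t=14: [28, 21, 21, 28]
t=15: [68, 78, 78, 68]
t=16: [34, 19, 19, 34]
t=17: [65, 81, 81, 65]
t=18: [39, 15, 15, 39]
t=19: [52, 67, 67, 52]
t=20: [15, 29, 29, 15]
t=21: [76, 55, 55, 76]
t=22: [29, 33, 33, 29]
t=23: [91, 88, 88, 91]
t=24: [74, 78, 78, 74]
t=25: [39, 33, 33, 39]
t=26: [88, 79, 79, 88]
t=27: [51, 65, 65, 51]
t=28: [12, 30, 30, 12]
t=29: [76, 49, 49, 76]
t=30: [42, 38, 38, 42]
t=31: [75, 69, 69, 75]
t=32: [19, 28, 28, 19]
t=33: [77, 63, 63, 77]
t=34: [12, 30, 30, 12]

Answer: [76, 49, 49, 76]
Key observation: The state at step 28, [12, 30, 30, 12], reappears at step 34: the system is in a cycle of period 6 from step 28 on.  Therefore the state at step 1361 equals the state at step 28 + ((1361 - 28) mod 6) = 29, which is [76, 49, 49, 76].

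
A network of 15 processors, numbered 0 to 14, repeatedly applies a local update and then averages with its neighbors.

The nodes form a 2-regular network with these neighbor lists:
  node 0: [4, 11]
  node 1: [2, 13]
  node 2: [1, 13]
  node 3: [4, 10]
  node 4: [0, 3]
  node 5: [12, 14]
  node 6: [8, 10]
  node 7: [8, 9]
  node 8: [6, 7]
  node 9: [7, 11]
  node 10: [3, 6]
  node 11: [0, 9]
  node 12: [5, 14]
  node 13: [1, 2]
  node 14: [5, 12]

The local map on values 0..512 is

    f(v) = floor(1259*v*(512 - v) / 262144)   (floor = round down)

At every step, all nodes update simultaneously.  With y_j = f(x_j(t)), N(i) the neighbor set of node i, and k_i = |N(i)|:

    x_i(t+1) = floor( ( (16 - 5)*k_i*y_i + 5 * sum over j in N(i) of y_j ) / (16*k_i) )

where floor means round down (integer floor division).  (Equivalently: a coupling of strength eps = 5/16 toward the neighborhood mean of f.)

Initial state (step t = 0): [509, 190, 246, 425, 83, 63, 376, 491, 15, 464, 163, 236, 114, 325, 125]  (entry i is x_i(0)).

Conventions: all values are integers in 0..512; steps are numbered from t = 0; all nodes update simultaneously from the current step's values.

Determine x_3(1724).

Answer: x_3(1724) = 303
Key observation: The state at step 6, [303, 304, 304, 303, 303, 303, 304, 304, 304, 304, 303, 303, 303, 304, 303], reappears at step 8: the system is in a cycle of period 2 from step 6 on.  Therefore the state at step 1724 equals the state at step 6 + ((1724 - 6) mod 2) = 6, which is [303, 304, 304, 303, 303, 303, 304, 304, 304, 304, 303, 303, 303, 304, 303].

Derivation:
t=0: [509, 190, 246, 425, 83, 63, 376, 491, 15, 464, 163, 236, 114, 325, 125]
t=1: [80, 295, 307, 191, 146, 162, 216, 55, 70, 129, 253, 232, 206, 294, 214]
t=2: [202, 306, 303, 291, 247, 282, 283, 142, 168, 230, 309, 276, 297, 306, 300]
t=3: [304, 302, 303, 307, 310, 309, 304, 265, 278, 301, 303, 309, 306, 302, 306]
t=4: [302, 304, 304, 302, 300, 301, 304, 312, 310, 305, 303, 301, 301, 304, 301]
t=5: [304, 303, 303, 304, 304, 305, 302, 299, 300, 302, 303, 304, 305, 303, 305]
t=6: [303, 304, 304, 303, 303, 303, 304, 304, 304, 304, 303, 303, 303, 304, 303]
t=7: [304, 303, 303, 304, 304, 304, 303, 303, 303, 303, 303, 303, 304, 303, 304]
t=8: [303, 304, 304, 303, 303, 303, 304, 304, 304, 304, 303, 303, 303, 304, 303]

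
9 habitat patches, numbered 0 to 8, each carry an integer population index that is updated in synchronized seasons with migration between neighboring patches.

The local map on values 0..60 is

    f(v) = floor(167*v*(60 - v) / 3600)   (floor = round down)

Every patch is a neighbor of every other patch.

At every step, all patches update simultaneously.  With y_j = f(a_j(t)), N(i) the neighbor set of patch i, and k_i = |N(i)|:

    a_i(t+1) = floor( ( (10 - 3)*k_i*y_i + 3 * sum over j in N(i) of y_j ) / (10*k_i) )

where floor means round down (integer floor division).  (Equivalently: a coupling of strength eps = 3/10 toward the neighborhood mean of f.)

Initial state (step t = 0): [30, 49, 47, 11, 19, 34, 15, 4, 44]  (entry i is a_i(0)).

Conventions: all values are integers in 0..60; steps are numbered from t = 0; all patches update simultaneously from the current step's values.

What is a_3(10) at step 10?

Simulating step by step:
t=0: [30, 49, 47, 11, 19, 34, 15, 4, 44]
t=1: [37, 26, 28, 26, 33, 37, 30, 16, 31]
t=2: [39, 40, 40, 40, 40, 39, 40, 34, 40]
t=3: [37, 37, 37, 37, 37, 37, 37, 39, 37]
t=4: [38, 38, 38, 38, 38, 38, 38, 37, 38]
t=5: [38, 38, 38, 38, 38, 38, 38, 38, 38]
t=6: [38, 38, 38, 38, 38, 38, 38, 38, 38]
t=7: [38, 38, 38, 38, 38, 38, 38, 38, 38]
t=8: [38, 38, 38, 38, 38, 38, 38, 38, 38]
t=9: [38, 38, 38, 38, 38, 38, 38, 38, 38]
t=10: [38, 38, 38, 38, 38, 38, 38, 38, 38]

Answer: a_3(10) = 38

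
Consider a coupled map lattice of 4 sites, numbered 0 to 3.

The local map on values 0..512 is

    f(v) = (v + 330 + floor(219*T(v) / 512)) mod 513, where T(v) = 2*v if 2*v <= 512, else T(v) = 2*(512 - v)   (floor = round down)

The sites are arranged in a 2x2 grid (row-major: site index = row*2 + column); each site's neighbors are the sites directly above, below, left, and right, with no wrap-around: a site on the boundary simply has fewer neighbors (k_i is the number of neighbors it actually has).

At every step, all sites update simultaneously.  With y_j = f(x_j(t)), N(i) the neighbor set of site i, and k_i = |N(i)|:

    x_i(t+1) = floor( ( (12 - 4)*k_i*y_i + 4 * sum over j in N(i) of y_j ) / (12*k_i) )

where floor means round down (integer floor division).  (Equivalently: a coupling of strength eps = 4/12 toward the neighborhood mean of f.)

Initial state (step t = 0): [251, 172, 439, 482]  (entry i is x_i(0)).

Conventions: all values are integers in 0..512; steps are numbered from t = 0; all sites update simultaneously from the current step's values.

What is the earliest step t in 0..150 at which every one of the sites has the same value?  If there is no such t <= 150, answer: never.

Simulating step by step:
t=0: [251, 172, 439, 482]  (not all equal)
t=1: [263, 191, 313, 291]  (not all equal)
t=2: [273, 212, 298, 276]  (not all equal)
t=3: [280, 238, 296, 280]  (not all equal)
t=4: [289, 270, 296, 289]  (not all equal)
t=5: [295, 294, 296, 295]  (not all equal)
t=6: [297, 297, 297, 297]  (all equal)

Answer: 6
Key observation: Synchronization is absorbing here: once all sites are equal they stay equal, and step 6 is the first all-equal step.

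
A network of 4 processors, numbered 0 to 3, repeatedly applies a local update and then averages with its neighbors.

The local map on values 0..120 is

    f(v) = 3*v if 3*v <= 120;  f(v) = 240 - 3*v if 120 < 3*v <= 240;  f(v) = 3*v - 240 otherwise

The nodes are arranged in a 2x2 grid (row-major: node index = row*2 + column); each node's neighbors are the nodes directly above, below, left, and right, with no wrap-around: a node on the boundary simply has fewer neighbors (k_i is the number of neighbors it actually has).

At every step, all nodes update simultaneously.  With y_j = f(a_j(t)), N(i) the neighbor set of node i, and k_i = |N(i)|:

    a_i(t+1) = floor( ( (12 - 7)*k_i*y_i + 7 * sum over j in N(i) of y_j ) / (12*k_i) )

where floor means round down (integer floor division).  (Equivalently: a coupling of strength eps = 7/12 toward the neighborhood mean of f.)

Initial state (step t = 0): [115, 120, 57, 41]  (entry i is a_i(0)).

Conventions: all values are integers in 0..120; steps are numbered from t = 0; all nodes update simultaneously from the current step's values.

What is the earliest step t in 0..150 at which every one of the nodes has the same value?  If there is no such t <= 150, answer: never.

Simulating step by step:
t=0: [115, 120, 57, 41]  (not all equal)
t=1: [98, 114, 93, 103]  (not all equal)
t=2: [63, 78, 52, 69]  (not all equal)
t=3: [47, 27, 59, 40]  (not all equal)
t=4: [83, 97, 90, 92]  (not all equal)
t=5: [27, 34, 25, 38]  (not all equal)
t=6: [85, 99, 88, 99]  (not all equal)
t=7: [29, 44, 31, 47]  (not all equal)
t=8: [94, 99, 93, 99]  (not all equal)
t=9: [45, 52, 45, 51]  (not all equal)
t=10: [98, 91, 99, 91]  (not all equal)
t=11: [48, 39, 49, 40]  (not all equal)
t=12: [101, 111, 101, 111]  (not all equal)
t=13: [71, 84, 71, 84]  (not all equal)
t=14: [22, 16, 22, 16]  (not all equal)
t=15: [60, 53, 60, 53]  (not all equal)
t=16: [66, 74, 66, 74]  (not all equal)
t=17: [35, 25, 35, 25]  (not all equal)
t=18: [96, 83, 96, 83]  (not all equal)
t=19: [36, 20, 36, 20]  (not all equal)
t=20: [94, 74, 94, 74]  (not all equal)
t=21: [35, 25, 35, 25]  (not all equal)

Answer: never
Key observation: The state at step 17 reappears at step 21 — the system is in a cycle of period 4 from step 17 on.  No step 0..21 is synchronized, and the cycle repeats forever, so no step up to 150 (or ever) has all nodes equal.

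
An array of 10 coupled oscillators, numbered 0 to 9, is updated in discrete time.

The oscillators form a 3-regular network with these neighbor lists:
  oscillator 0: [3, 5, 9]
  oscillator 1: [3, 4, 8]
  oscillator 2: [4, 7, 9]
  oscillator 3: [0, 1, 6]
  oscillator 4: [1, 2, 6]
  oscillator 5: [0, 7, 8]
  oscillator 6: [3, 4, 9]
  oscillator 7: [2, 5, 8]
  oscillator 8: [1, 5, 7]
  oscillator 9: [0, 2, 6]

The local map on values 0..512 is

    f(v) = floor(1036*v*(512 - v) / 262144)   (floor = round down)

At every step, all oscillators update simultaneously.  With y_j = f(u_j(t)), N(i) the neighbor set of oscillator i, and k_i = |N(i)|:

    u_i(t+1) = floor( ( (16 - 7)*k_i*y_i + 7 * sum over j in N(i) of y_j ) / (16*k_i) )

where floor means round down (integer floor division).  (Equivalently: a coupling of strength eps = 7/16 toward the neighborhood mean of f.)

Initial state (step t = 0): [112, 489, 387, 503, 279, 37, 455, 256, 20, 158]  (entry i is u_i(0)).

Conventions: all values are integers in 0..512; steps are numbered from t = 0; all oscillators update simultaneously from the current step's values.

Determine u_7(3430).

Simulating step by step:
t=0: [112, 489, 387, 503, 279, 37, 455, 256, 20, 158]
t=1: [144, 70, 214, 56, 193, 107, 129, 189, 75, 192]
t=2: [192, 137, 247, 132, 219, 180, 195, 216, 150, 231]
t=3: [236, 211, 256, 211, 245, 236, 240, 245, 221, 252]
t=4: [256, 251, 258, 252, 256, 256, 256, 257, 254, 257]
t=5: [258, 258, 258, 258, 258, 258, 258, 258, 258, 258]
t=6: [258, 258, 258, 258, 258, 258, 258, 258, 258, 258]

Answer: u_7(3430) = 258
Key observation: The state at step 5, [258, 258, 258, 258, 258, 258, 258, 258, 258, 258], reappears at step 6: the system is in a cycle of period 1 from step 5 on.  Therefore the state at step 3430 equals the state at step 5 + ((3430 - 5) mod 1) = 5, which is [258, 258, 258, 258, 258, 258, 258, 258, 258, 258].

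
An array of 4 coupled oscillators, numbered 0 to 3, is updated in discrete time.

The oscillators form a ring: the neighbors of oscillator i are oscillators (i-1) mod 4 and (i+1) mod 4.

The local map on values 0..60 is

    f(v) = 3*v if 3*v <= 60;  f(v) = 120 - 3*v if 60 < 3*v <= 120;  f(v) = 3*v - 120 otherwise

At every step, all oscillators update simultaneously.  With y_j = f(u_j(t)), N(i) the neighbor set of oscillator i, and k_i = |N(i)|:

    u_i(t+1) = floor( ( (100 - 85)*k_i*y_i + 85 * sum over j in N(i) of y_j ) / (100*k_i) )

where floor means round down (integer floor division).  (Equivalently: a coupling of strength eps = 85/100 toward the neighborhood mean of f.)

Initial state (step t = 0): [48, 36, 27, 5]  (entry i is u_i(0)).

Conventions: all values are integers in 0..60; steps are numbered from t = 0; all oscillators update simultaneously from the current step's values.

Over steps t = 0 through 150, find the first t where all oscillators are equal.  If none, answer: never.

Simulating step by step:
t=0: [48, 36, 27, 5]  (not all equal)
t=1: [15, 28, 17, 29]  (not all equal)
t=2: [36, 46, 36, 45]  (not all equal)
t=3: [15, 12, 15, 12]  (not all equal)
t=4: [37, 43, 37, 43]  (not all equal)
t=5: [9, 9, 9, 9]  (all equal)

Answer: 5
Key observation: Synchronization is absorbing here: once all oscillators are equal they stay equal, and step 5 is the first all-equal step.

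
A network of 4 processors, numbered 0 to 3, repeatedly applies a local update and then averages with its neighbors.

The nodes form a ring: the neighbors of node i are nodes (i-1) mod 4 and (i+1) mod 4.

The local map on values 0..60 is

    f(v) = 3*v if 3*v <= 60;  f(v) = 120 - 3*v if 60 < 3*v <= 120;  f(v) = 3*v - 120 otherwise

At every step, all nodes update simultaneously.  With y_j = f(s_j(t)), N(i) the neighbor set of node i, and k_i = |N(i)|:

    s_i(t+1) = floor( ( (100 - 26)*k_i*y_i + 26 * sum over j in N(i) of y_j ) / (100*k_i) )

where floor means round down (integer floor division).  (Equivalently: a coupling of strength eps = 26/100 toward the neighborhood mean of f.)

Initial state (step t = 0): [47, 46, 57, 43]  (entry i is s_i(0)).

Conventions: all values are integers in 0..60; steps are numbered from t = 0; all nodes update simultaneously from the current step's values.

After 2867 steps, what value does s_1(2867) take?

Simulating step by step:
t=0: [47, 46, 57, 43]
t=1: [19, 22, 41, 16]
t=2: [55, 47, 15, 43]
t=3: [37, 27, 37, 18]
t=4: [18, 31, 18, 42]
t=5: [44, 34, 44, 18]
t=6: [18, 16, 18, 43]
t=7: [47, 49, 47, 20]
t=8: [26, 25, 26, 49]
t=9: [40, 44, 40, 30]
t=10: [5, 8, 5, 22]
t=11: [21, 21, 21, 43]
t=12: [50, 57, 50, 21]
t=13: [36, 45, 36, 49]
t=14: [14, 14, 14, 23]
t=15: [43, 42, 43, 48]
t=16: [10, 6, 10, 20]
t=17: [32, 21, 32, 52]
t=18: [29, 48, 29, 32]
t=19: [30, 26, 30, 26]
t=20: [33, 38, 33, 38]
t=21: [17, 9, 17, 9]
t=22: [44, 33, 44, 33]
t=23: [14, 18, 14, 18]
t=24: [45, 50, 45, 50]
t=25: [18, 26, 18, 26]
t=26: [50, 45, 50, 45]
t=27: [26, 18, 26, 18]
t=28: [45, 50, 45, 50]

Answer: s_1(2867) = 18
Key observation: The state at step 24, [45, 50, 45, 50], reappears at step 28: the system is in a cycle of period 4 from step 24 on.  Therefore the state at step 2867 equals the state at step 24 + ((2867 - 24) mod 4) = 27, which is [26, 18, 26, 18].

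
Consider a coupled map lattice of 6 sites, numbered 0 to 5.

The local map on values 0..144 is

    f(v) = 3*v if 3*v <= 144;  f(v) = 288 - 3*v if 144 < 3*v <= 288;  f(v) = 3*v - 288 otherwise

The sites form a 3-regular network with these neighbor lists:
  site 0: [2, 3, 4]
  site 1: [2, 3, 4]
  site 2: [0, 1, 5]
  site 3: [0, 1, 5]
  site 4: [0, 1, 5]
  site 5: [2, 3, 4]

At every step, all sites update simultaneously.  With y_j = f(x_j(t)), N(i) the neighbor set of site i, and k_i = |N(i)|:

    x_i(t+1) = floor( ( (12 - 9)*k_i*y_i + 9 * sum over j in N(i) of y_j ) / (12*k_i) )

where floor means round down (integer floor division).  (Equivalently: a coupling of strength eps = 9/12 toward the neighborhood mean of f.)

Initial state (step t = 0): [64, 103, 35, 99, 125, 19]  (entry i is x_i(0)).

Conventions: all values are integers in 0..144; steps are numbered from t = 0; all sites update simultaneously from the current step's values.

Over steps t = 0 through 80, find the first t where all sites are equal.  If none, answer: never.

Answer: 33
Key observation: Synchronization is absorbing here: once all sites are equal they stay equal, and step 33 is the first all-equal step.

Derivation:
t=0: [64, 103, 35, 99, 125, 19]  (not all equal)
t=1: [74, 55, 69, 45, 65, 64]  (not all equal)
t=2: [93, 108, 91, 105, 94, 101]  (not all equal)
t=3: [14, 21, 18, 21, 16, 15]  (not all equal)
t=4: [51, 57, 51, 53, 49, 52]  (not all equal)
t=5: [135, 130, 129, 128, 131, 134]  (not all equal)
t=6: [104, 100, 108, 107, 109, 103]  (not all equal)
t=7: [33, 30, 23, 22, 24, 32]  (not all equal)
t=8: [76, 74, 88, 87, 89, 75]  (not all equal)
t=9: [33, 34, 53, 54, 52, 33]  (not all equal)
t=10: [121, 122, 107, 106, 108, 121]  (not all equal)
t=11: [43, 44, 65, 64, 66, 43]  (not all equal)
t=12: [102, 102, 120, 121, 120, 102]  (not all equal)
t=13: [59, 59, 31, 32, 31, 59]  (not all equal)
t=14: [98, 98, 106, 107, 106, 98]  (not all equal)
t=15: [24, 24, 12, 12, 12, 24]  (not all equal)
t=16: [45, 45, 63, 63, 63, 45]  (not all equal)
t=17: [108, 108, 126, 126, 126, 108]  (not all equal)
t=18: [76, 76, 49, 49, 49, 76]  (not all equal)
t=19: [120, 120, 80, 80, 80, 120]  (not all equal)
t=20: [54, 54, 66, 66, 66, 54]  (not all equal)
t=21: [99, 99, 117, 117, 117, 99]  (not all equal)
t=22: [49, 49, 22, 22, 22, 49]  (not all equal)
t=23: [84, 84, 122, 122, 122, 84]  (not all equal)
t=24: [67, 67, 46, 46, 46, 67]  (not all equal)
t=25: [125, 125, 99, 99, 99, 125]  (not all equal)
t=26: [28, 28, 67, 67, 67, 28]  (not all equal)
t=27: [86, 86, 84, 84, 84, 86]  (not all equal)
t=28: [34, 34, 31, 31, 31, 34]  (not all equal)
t=29: [95, 95, 99, 99, 99, 95]  (not all equal)
t=30: [7, 7, 4, 4, 4, 7]  (not all equal)
t=31: [14, 14, 18, 18, 18, 14]  (not all equal)
t=32: [51, 51, 45, 45, 45, 51]  (not all equal)
t=33: [135, 135, 135, 135, 135, 135]  (all equal)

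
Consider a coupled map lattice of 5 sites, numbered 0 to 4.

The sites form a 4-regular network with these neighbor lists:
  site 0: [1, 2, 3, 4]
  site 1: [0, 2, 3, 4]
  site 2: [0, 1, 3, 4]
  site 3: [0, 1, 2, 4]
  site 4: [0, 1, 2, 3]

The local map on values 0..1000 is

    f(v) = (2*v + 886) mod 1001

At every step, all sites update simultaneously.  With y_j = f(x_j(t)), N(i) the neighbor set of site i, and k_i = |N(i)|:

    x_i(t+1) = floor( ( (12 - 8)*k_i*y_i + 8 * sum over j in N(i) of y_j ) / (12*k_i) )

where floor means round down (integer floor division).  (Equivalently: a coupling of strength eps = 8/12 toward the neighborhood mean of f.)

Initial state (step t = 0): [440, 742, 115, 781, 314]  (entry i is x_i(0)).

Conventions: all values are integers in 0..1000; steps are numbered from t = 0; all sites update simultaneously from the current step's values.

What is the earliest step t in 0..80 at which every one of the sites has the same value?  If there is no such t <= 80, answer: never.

Answer: 7
Key observation: Synchronization is absorbing here: once all sites are equal they stay equal, and step 7 is the first all-equal step.

Derivation:
t=0: [440, 742, 115, 781, 314]  (not all equal)
t=1: [495, 429, 387, 442, 453]  (not all equal)
t=2: [785, 763, 749, 767, 771]  (not all equal)
t=3: [424, 416, 412, 418, 419]  (not all equal)
t=4: [722, 720, 718, 720, 721]  (not all equal)
t=5: [325, 324, 323, 324, 324]  (not all equal)
t=6: [533, 533, 532, 533, 533]  (not all equal)
t=7: [950, 950, 950, 950, 950]  (all equal)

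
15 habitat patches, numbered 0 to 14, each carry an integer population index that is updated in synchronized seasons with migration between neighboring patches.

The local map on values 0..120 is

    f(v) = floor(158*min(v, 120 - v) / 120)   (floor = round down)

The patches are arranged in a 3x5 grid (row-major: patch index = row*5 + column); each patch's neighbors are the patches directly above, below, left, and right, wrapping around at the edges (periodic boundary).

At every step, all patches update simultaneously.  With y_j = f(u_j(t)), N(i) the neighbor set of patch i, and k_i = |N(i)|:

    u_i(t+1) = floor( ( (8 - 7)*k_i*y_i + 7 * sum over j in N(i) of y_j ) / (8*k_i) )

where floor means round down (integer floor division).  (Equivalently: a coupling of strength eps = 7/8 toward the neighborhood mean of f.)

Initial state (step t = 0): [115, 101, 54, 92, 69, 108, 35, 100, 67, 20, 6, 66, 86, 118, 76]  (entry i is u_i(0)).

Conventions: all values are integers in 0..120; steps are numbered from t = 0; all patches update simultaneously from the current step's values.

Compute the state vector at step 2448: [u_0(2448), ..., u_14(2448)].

Simulating step by step:
t=0: [115, 101, 54, 92, 69, 108, 35, 100, 67, 20, 6, 66, 86, 118, 76]
t=1: [25, 45, 37, 50, 35, 20, 35, 53, 28, 48, 33, 35, 42, 45, 29]
t=2: [42, 45, 60, 49, 49, 43, 49, 49, 60, 39, 36, 50, 55, 49, 50]
t=3: [56, 64, 66, 70, 59, 54, 61, 72, 63, 64, 58, 61, 68, 69, 57]
t=4: [74, 74, 67, 71, 72, 74, 71, 71, 68, 74, 74, 73, 69, 70, 73]
t=5: [60, 63, 64, 65, 61, 60, 61, 66, 63, 62, 60, 62, 65, 65, 61]
t=6: [77, 76, 72, 73, 76, 77, 75, 73, 73, 76, 77, 75, 72, 73, 76]
t=7: [56, 58, 60, 60, 57, 56, 58, 61, 60, 57, 56, 58, 61, 60, 57]
t=8: [74, 76, 77, 78, 75, 74, 75, 77, 77, 75, 74, 75, 77, 77, 75]
t=9: [59, 58, 56, 56, 58, 59, 58, 56, 56, 58, 59, 58, 56, 56, 58]
t=10: [76, 75, 73, 73, 75, 76, 75, 73, 73, 75, 76, 75, 73, 73, 75]
t=11: [57, 59, 60, 60, 59, 57, 59, 60, 60, 59, 57, 59, 60, 60, 59]
t=12: [75, 77, 78, 78, 77, 75, 77, 78, 78, 77, 75, 77, 78, 78, 77]
t=13: [57, 56, 55, 55, 56, 57, 56, 55, 55, 56, 57, 56, 55, 55, 56]
t=14: [74, 73, 72, 72, 73, 74, 73, 72, 72, 73, 74, 73, 72, 72, 73]
t=15: [60, 61, 62, 62, 61, 60, 61, 62, 62, 61, 60, 61, 62, 62, 61]
t=16: [78, 77, 76, 76, 77, 78, 77, 76, 76, 77, 78, 77, 76, 76, 77]
t=17: [55, 56, 56, 56, 56, 55, 56, 56, 56, 56, 55, 56, 56, 56, 56]
t=18: [72, 72, 73, 73, 72, 72, 72, 73, 73, 72, 72, 72, 73, 73, 72]
t=19: [63, 62, 61, 61, 62, 63, 62, 61, 61, 62, 63, 62, 61, 61, 62]
t=20: [75, 76, 76, 76, 76, 75, 76, 76, 76, 76, 75, 76, 76, 76, 76]
t=21: [58, 57, 57, 57, 57, 58, 57, 57, 57, 57, 58, 57, 57, 57, 57]
t=22: [75, 75, 75, 75, 75, 75, 75, 75, 75, 75, 75, 75, 75, 75, 75]
t=23: [59, 59, 59, 59, 59, 59, 59, 59, 59, 59, 59, 59, 59, 59, 59]
t=24: [77, 77, 77, 77, 77, 77, 77, 77, 77, 77, 77, 77, 77, 77, 77]
t=25: [56, 56, 56, 56, 56, 56, 56, 56, 56, 56, 56, 56, 56, 56, 56]
t=26: [73, 73, 73, 73, 73, 73, 73, 73, 73, 73, 73, 73, 73, 73, 73]
t=27: [61, 61, 61, 61, 61, 61, 61, 61, 61, 61, 61, 61, 61, 61, 61]
t=28: [77, 77, 77, 77, 77, 77, 77, 77, 77, 77, 77, 77, 77, 77, 77]

Answer: [77, 77, 77, 77, 77, 77, 77, 77, 77, 77, 77, 77, 77, 77, 77]
Key observation: The state at step 24, [77, 77, 77, 77, 77, 77, 77, 77, 77, 77, 77, 77, 77, 77, 77], reappears at step 28: the system is in a cycle of period 4 from step 24 on.  Therefore the state at step 2448 equals the state at step 24 + ((2448 - 24) mod 4) = 24, which is [77, 77, 77, 77, 77, 77, 77, 77, 77, 77, 77, 77, 77, 77, 77].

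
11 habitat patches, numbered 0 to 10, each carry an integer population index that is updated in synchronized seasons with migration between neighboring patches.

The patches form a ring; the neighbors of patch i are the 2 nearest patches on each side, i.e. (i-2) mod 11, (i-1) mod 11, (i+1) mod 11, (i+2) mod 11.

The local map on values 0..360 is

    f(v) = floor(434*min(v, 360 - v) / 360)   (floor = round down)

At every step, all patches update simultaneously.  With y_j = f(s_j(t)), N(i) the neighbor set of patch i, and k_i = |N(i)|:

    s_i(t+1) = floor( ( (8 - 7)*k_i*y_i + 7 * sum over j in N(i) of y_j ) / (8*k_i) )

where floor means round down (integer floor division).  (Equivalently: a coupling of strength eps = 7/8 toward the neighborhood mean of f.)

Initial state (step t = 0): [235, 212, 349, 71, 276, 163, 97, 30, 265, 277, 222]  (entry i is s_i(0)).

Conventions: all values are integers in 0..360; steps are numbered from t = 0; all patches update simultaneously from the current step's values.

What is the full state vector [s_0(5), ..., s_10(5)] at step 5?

Answer: [193, 195, 197, 199, 200, 201, 200, 198, 196, 194, 193]

Derivation:
t=0: [235, 212, 349, 71, 276, 163, 97, 30, 265, 277, 222]
t=1: [118, 112, 114, 117, 102, 98, 112, 119, 105, 114, 139]
t=2: [143, 145, 135, 129, 131, 133, 128, 130, 143, 143, 139]
t=3: [169, 165, 164, 162, 157, 156, 160, 163, 163, 167, 171]
t=4: [200, 199, 196, 193, 192, 192, 192, 194, 198, 200, 200]
t=5: [193, 195, 197, 199, 200, 201, 200, 198, 196, 194, 193]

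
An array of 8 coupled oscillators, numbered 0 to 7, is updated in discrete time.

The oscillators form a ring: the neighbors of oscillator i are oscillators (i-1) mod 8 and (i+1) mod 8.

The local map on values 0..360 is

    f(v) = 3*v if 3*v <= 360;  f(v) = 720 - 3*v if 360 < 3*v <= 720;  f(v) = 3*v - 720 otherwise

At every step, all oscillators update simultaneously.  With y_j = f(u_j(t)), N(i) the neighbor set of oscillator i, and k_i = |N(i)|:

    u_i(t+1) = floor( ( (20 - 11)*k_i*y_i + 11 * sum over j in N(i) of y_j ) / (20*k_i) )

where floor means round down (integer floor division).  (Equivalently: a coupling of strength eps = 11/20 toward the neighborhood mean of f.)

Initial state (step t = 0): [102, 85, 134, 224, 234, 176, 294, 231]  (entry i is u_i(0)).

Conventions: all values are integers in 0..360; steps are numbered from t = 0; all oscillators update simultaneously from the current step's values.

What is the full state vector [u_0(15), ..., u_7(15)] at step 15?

Simulating step by step:
t=0: [102, 85, 134, 224, 234, 176, 294, 231]
t=1: [215, 286, 226, 114, 74, 135, 133, 140]
t=2: [154, 94, 150, 226, 280, 291, 313, 243]
t=3: [196, 272, 210, 126, 107, 162, 143, 135]
t=4: [172, 104, 160, 266, 302, 273, 281, 258]
t=5: [192, 262, 215, 152, 132, 129, 97, 114]
t=6: [177, 89, 124, 228, 309, 318, 316, 273]
t=7: [185, 267, 239, 168, 167, 224, 194, 159]
t=8: [163, 82, 83, 158, 171, 119, 142, 192]
t=9: [211, 242, 247, 236, 258, 298, 270, 209]
t=10: [66, 32, 14, 26, 75, 117, 113, 90]
t=11: [189, 109, 66, 108, 219, 313, 323, 269]
t=12: [182, 243, 268, 217, 177, 184, 196, 149]
t=13: [155, 75, 59, 106, 150, 163, 180, 207]
t=14: [203, 220, 228, 266, 272, 227, 171, 164]
t=15: [129, 67, 54, 71, 75, 100, 166, 190]

Answer: [129, 67, 54, 71, 75, 100, 166, 190]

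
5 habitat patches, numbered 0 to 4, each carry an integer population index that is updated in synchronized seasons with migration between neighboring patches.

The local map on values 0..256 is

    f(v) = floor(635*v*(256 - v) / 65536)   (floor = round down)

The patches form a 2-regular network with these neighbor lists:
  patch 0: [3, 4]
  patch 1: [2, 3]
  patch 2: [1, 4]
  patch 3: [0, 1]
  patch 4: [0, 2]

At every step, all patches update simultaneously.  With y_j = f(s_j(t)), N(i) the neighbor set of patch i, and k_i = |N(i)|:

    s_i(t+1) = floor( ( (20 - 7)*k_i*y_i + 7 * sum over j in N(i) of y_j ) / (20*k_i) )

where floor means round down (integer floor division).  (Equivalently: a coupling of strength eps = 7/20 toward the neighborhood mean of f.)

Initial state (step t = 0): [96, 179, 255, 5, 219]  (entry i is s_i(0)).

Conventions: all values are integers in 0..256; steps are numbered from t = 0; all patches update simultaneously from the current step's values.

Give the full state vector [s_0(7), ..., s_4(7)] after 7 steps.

Answer: [153, 153, 153, 153, 153]

Derivation:
t=0: [96, 179, 255, 5, 219]
t=1: [111, 88, 38, 56, 76]
t=2: [142, 125, 100, 122, 126]
t=3: [156, 156, 153, 157, 156]
t=4: [150, 151, 151, 150, 151]
t=5: [153, 153, 153, 153, 153]
t=6: [152, 152, 152, 152, 152]
t=7: [153, 153, 153, 153, 153]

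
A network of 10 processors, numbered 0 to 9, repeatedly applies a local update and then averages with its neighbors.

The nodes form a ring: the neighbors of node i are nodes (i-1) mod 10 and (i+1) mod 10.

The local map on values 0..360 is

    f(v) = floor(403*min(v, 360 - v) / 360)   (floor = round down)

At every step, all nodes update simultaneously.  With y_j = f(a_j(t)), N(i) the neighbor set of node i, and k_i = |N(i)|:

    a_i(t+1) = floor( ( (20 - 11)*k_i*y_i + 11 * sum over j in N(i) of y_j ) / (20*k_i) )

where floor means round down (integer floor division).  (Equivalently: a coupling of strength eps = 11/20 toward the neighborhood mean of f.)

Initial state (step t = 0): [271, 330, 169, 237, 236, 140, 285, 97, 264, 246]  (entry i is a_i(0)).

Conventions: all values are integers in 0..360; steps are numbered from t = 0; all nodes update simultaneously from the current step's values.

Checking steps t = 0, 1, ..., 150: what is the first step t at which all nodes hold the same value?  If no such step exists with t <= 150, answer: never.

Simulating step by step:
t=0: [271, 330, 169, 237, 236, 140, 285, 97, 264, 246]  (not all equal)
t=1: [88, 94, 131, 151, 142, 130, 109, 100, 112, 113]  (not all equal)
t=2: [107, 114, 141, 159, 157, 142, 125, 117, 121, 118]  (not all equal)
t=3: [124, 133, 154, 170, 170, 157, 141, 133, 132, 129]  (not all equal)
t=4: [142, 151, 170, 185, 185, 174, 159, 150, 146, 143]  (not all equal)
t=5: [161, 171, 185, 193, 194, 189, 178, 168, 163, 160]  (not all equal)
t=6: [182, 189, 191, 188, 186, 191, 193, 189, 182, 180]  (not all equal)
t=7: [197, 192, 190, 191, 192, 189, 188, 191, 197, 199]  (not all equal)
t=8: [183, 186, 189, 189, 189, 190, 190, 187, 183, 181]  (not all equal)
t=9: [197, 194, 191, 191, 190, 190, 190, 193, 197, 198]  (not all equal)
t=10: [182, 185, 187, 189, 189, 190, 188, 186, 182, 181]  (not all equal)
t=11: [198, 195, 193, 191, 190, 190, 192, 194, 197, 199]  (not all equal)
t=12: [181, 183, 186, 188, 189, 189, 187, 185, 182, 180]  (not all equal)
t=13: [199, 197, 194, 192, 191, 191, 193, 195, 198, 200]  (not all equal)
t=14: [180, 182, 185, 187, 188, 188, 186, 183, 181, 179]  (not all equal)
t=15: [200, 198, 195, 193, 192, 192, 194, 197, 199, 200]  (not all equal)
t=16: [179, 181, 183, 186, 187, 187, 185, 182, 180, 179]  (not all equal)
t=17: [200, 199, 197, 194, 193, 193, 195, 198, 200, 200]  (not all equal)
t=18: [179, 180, 182, 184, 185, 185, 183, 181, 179, 179]  (not all equal)
t=19: [200, 200, 199, 197, 195, 195, 197, 199, 200, 200]  (not all equal)
t=20: [179, 179, 180, 182, 183, 183, 182, 180, 179, 179]  (not all equal)
t=21: [200, 200, 200, 199, 198, 198, 199, 200, 200, 200]  (not all equal)
t=22: [179, 179, 179, 180, 180, 180, 180, 179, 179, 179]  (not all equal)
t=23: [200, 200, 200, 200, 201, 201, 200, 200, 200, 200]  (not all equal)
t=24: [179, 179, 179, 178, 177, 177, 178, 179, 179, 179]  (not all equal)
t=25: [200, 200, 199, 199, 198, 198, 199, 199, 200, 200]  (not all equal)
t=26: [179, 179, 179, 180, 180, 180, 180, 179, 179, 179]  (not all equal)

Answer: never
Key observation: The state at step 22 reappears at step 26 — the system is in a cycle of period 4 from step 22 on.  No step 0..26 is synchronized, and the cycle repeats forever, so no step up to 150 (or ever) has all nodes equal.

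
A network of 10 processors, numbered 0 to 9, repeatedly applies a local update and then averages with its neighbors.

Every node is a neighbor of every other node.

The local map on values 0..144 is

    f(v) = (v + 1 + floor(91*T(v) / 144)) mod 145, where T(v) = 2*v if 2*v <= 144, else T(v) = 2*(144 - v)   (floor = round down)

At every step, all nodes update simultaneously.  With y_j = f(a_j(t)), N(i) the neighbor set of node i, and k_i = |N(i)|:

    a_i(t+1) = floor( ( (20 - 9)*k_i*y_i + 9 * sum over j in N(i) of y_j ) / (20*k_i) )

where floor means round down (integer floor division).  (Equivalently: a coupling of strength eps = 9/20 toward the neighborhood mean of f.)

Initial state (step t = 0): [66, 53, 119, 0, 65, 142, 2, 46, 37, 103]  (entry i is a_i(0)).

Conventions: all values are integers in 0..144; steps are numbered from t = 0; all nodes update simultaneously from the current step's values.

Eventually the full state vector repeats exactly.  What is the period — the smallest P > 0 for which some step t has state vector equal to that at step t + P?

Answer: 4
Key observation: The state at step 29, [9, 9, 9, 9, 9, 9, 9, 9, 9, 9], reappears at step 33 — and no state repeats earlier — so the cycle the system enters has period 4.

Derivation:
t=0: [66, 53, 119, 0, 65, 142, 2, 46, 37, 103]
t=1: [19, 76, 19, 17, 18, 16, 19, 69, 58, 21]
t=2: [44, 31, 44, 42, 43, 41, 44, 28, 88, 46]
t=3: [92, 77, 92, 90, 91, 88, 92, 74, 49, 94]
t=4: [18, 20, 18, 18, 18, 18, 18, 20, 67, 18]
t=5: [39, 42, 39, 39, 39, 39, 39, 42, 22, 39]
t=6: [87, 91, 87, 87, 87, 87, 87, 91, 68, 87]
t=7: [14, 13, 14, 14, 14, 14, 14, 13, 11, 14]
t=8: [31, 30, 31, 31, 31, 31, 31, 30, 27, 31]
t=9: [70, 68, 70, 70, 70, 70, 70, 68, 65, 70]
t=10: [12, 10, 12, 12, 12, 12, 12, 10, 7, 12]
t=11: [26, 24, 26, 26, 26, 26, 26, 24, 20, 26]
t=12: [57, 55, 57, 57, 57, 57, 57, 55, 51, 57]
t=13: [128, 126, 128, 128, 128, 128, 128, 126, 121, 128]
t=14: [4, 4, 4, 4, 4, 4, 4, 4, 5, 4]
t=15: [10, 10, 10, 10, 10, 10, 10, 10, 11, 10]
t=16: [23, 23, 23, 23, 23, 23, 23, 23, 24, 23]
t=17: [53, 53, 53, 53, 53, 53, 53, 53, 54, 53]
t=18: [120, 120, 120, 120, 120, 120, 120, 120, 121, 120]
t=19: [6, 6, 6, 6, 6, 6, 6, 6, 6, 6]
t=20: [14, 14, 14, 14, 14, 14, 14, 14, 14, 14]
t=21: [32, 32, 32, 32, 32, 32, 32, 32, 32, 32]
t=22: [73, 73, 73, 73, 73, 73, 73, 73, 73, 73]
t=23: [18, 18, 18, 18, 18, 18, 18, 18, 18, 18]
t=24: [41, 41, 41, 41, 41, 41, 41, 41, 41, 41]
t=25: [93, 93, 93, 93, 93, 93, 93, 93, 93, 93]
t=26: [13, 13, 13, 13, 13, 13, 13, 13, 13, 13]
t=27: [30, 30, 30, 30, 30, 30, 30, 30, 30, 30]
t=28: [68, 68, 68, 68, 68, 68, 68, 68, 68, 68]
t=29: [9, 9, 9, 9, 9, 9, 9, 9, 9, 9]
t=30: [21, 21, 21, 21, 21, 21, 21, 21, 21, 21]
t=31: [48, 48, 48, 48, 48, 48, 48, 48, 48, 48]
t=32: [109, 109, 109, 109, 109, 109, 109, 109, 109, 109]
t=33: [9, 9, 9, 9, 9, 9, 9, 9, 9, 9]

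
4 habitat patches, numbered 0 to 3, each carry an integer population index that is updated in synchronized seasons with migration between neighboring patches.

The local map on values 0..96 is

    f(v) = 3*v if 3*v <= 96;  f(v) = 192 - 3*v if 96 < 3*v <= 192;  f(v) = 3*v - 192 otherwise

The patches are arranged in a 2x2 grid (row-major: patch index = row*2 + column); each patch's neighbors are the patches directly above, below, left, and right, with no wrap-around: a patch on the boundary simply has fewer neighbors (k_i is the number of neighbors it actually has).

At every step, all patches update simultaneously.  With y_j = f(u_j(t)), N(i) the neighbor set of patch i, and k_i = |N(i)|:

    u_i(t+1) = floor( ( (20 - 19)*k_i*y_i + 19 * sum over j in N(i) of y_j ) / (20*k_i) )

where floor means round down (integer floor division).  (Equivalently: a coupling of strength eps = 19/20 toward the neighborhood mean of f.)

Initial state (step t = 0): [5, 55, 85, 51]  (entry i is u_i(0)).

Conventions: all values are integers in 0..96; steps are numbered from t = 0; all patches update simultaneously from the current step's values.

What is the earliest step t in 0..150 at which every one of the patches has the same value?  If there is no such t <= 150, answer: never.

Answer: 6
Key observation: Synchronization is absorbing here: once all patches are equal they stay equal, and step 6 is the first all-equal step.

Derivation:
t=0: [5, 55, 85, 51]  (not all equal)
t=1: [43, 27, 28, 44]  (not all equal)
t=2: [81, 62, 62, 81]  (not all equal)
t=3: [8, 48, 48, 8]  (not all equal)
t=4: [46, 25, 25, 46]  (not all equal)
t=5: [73, 55, 55, 73]  (not all equal)
t=6: [27, 27, 27, 27]  (all equal)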